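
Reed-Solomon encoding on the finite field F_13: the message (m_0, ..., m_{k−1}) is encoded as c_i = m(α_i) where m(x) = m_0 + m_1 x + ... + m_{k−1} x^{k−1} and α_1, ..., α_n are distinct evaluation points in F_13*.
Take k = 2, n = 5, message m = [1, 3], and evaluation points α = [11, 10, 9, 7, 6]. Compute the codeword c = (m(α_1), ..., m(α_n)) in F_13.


c = [8, 5, 2, 9, 6]

Message polynomial: m(x) = 1 + 3·x (mod 13).
For each evaluation point α_i, compute m(α_i) mod 13:
  α_1 = 11: Horner steps 3 → 8, so m(11) = 8.
  α_2 = 10: Horner steps 3 → 5, so m(10) = 5.
  α_3 = 9: Horner steps 3 → 2, so m(9) = 2.
  α_4 = 7: Horner steps 3 → 9, so m(7) = 9.
  α_5 = 6: Horner steps 3 → 6, so m(6) = 6.
Codeword c = [8, 5, 2, 9, 6] ∈ F_13^5.


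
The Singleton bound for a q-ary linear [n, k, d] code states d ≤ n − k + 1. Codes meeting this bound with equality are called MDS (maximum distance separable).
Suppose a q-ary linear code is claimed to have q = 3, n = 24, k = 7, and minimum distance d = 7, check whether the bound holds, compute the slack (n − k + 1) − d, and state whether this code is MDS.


Singleton RHS = n − k + 1 = 18, slack = 11, bound satisfied, not MDS.

Singleton bound: d ≤ n − k + 1.
Here n = 24, k = 7, so n − k + 1 = 18.
Given d = 7, check d ≤ 18: YES.
Slack = (n − k + 1) − d = 11.
The code is NOT MDS (slack = 11 > 0).
Description: the claimed parameters are [24, 7, 7]_3; such a code would be non-MDS.


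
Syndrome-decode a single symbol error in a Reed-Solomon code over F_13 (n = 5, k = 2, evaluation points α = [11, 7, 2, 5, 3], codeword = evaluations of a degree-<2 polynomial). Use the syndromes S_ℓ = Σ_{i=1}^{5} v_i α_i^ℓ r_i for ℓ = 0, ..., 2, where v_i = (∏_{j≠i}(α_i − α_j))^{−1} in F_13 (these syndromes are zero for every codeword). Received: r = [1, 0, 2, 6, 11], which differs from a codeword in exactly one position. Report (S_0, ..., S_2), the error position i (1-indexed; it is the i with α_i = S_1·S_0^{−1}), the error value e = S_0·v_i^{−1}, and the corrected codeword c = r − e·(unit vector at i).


S = (12, 10, 4), error at position 5, error magnitude e = 12, c = [1, 0, 2, 6, 12].

Step 1: column multipliers v_i = (∏_{j≠i}(α_i − α_j))^{−1} mod 13.
  i = 1 (α = 11): (11−7)(11−2)(11−5)(11−3) = 4·9·6·8 = 1728 ≡ 12, so v_1 = 12^{−1} = 12 (mod 13).
  i = 2 (α = 7): (7−11)(7−2)(7−5)(7−3) = (−4)·5·2·4 = −160 ≡ 9, so v_2 = 9^{−1} = 3 (mod 13).
  i = 3 (α = 2): (2−11)(2−7)(2−5)(2−3) = (−9)·(−5)·(−3)·(−1) = 135 ≡ 5, so v_3 = 5^{−1} = 8 (mod 13).
  i = 4 (α = 5): (5−11)(5−7)(5−2)(5−3) = (−6)·(−2)·3·2 = 72 ≡ 7, so v_4 = 7^{−1} = 2 (mod 13).
  i = 5 (α = 3): (3−11)(3−7)(3−2)(3−5) = (−8)·(−4)·1·(−2) = −64 ≡ 1, so v_5 = 1^{−1} = 1 (mod 13).
  v = [12, 3, 8, 2, 1].
Step 2: syndromes of r = [1, 0, 2, 6, 11] (all sums mod 13).
  S_0 = Σ v_i r_i = 12·1 + 3·0 + 8·2 + 2·6 + 1·11 = 51 ≡ 12.
  S_1 = Σ v_i α_i r_i = 12·11·1 + 3·7·0 + 8·2·2 + 2·5·6 + 1·3·11 = 257 ≡ 10.
  α_i^2 mod 13 = [4, 10, 4, 12, 9].
  S_2 = Σ v_i α_i^2 r_i = 12·4·1 + 3·10·0 + 8·4·2 + 2·12·6 + 1·9·11 = 355 ≡ 4.
  S = (12, 10, 4) ≠ 0, so r is not a codeword (an error is present).
Step 3: locate the error. For a single error e at position i, S_ℓ = v_i·e·α_i^ℓ, so α_err = S_1/S_0.
  S_0^{−1} = 12^{−1} = 12 (mod 13), so α_err = 10·12 = 120 ≡ 3 = α_5. Error position i = 5.
  Consistency check: S_2/S_1 = 4·4 = 16 ≡ 3 = α_err ✓ (single-error assumption holds).
Step 4: error magnitude e = S_0/v_5 = S_0·∏_{j≠5}(α_5 − α_j) = 12·1 = 12 ≡ 12 (mod 13).
Step 5: correct position 5: c_5 = r_5 − e = 11 − 12 ≡ 12 (mod 13). Hence c = [1, 0, 2, 6, 12].
  Check: interpolating c through the α_i gives m(x) = 8 + 10·x (degree < 2) with m(α_i) = c_i for every i, so c is indeed a codeword.


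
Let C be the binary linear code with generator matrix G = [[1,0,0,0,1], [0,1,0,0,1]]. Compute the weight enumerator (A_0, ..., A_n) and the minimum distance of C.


Weight distribution: A_0 = 1, A_2 = 3. Minimum distance d = 2.

Enumerate all 2^2 = 4 messages m ∈ F_2^2.
For each, compute codeword c = mG in F_2^5, then tally its weight.
  m = 00 → c = 00000, weight = 0.
  m = 10 → c = 10001, weight = 2.
  m = 01 → c = 01001, weight = 2.
  m = 11 → c = 11000, weight = 2.
Tally weights:
  weight 0: 1 codewords.
  weight 2: 3 codewords.
Minimum distance d = smallest w > 0 with A_w > 0 = 2.
Sanity: Σ A_w = 4 = 2^2 = 4 ✓.


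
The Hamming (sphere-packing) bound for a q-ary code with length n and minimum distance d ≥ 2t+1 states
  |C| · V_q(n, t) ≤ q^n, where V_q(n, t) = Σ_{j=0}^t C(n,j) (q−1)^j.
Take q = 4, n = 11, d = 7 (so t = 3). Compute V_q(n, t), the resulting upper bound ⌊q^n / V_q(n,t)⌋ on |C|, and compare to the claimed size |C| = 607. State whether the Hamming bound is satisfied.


V_q(n, t) = 4984, q^n = 4194304, Hamming bound = 841, |C| = 607 ≤ bound (satisfied).

Step 1: Compute V_q(n, t) = Σ_{j=0}^3 C(n, j) (q−1)^j.
  j = 0: C(11,0)·(3)^0 = 1·1 = 1.
  j = 1: C(11,1)·(3)^1 = 11·3 = 33.
  j = 2: C(11,2)·(3)^2 = 55·9 = 495.
  j = 3: C(11,3)·(3)^3 = 165·27 = 4455.
  V_q(n, t) = 1 + 33 + 495 + 4455 = 4984.
Step 2: q^n = 4^11 = 4194304.
Step 3: Hamming bound ⌊q^n / V_q(n,t)⌋ = ⌊4194304/4984⌋ = 841.
Step 4: Compare |C| = 607 to 841: satisfied.
The claimed |C| lies below the Hamming bound.


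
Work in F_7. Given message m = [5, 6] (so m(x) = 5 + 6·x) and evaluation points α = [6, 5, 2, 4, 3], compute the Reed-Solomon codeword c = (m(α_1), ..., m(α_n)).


c = [6, 0, 3, 1, 2]

Message polynomial: m(x) = 5 + 6·x (mod 7).
For each evaluation point α_i, compute m(α_i) mod 7:
  α_1 = 6: Horner steps 6 → 6, so m(6) = 6.
  α_2 = 5: Horner steps 6 → 0, so m(5) = 0.
  α_3 = 2: Horner steps 6 → 3, so m(2) = 3.
  α_4 = 4: Horner steps 6 → 1, so m(4) = 1.
  α_5 = 3: Horner steps 6 → 2, so m(3) = 2.
Codeword c = [6, 0, 3, 1, 2] ∈ F_7^5.


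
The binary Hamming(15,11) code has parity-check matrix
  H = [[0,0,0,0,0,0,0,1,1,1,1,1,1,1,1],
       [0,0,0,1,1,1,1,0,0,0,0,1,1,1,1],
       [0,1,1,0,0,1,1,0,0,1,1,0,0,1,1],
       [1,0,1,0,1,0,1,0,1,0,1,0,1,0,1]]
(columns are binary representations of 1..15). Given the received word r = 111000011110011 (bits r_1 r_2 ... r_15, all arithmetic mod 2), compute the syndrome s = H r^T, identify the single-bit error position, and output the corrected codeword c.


s = (0, 0, 0, 1)^T, error position = 1, corrected codeword c = 011000011110011

Compute s = H r^T mod 2 one row at a time:
  s_1 = 1 + 1 + 1 + 1 + 0 + 0 + 1 + 1 = 6 ≡ 0 (mod 2).
  s_2 = 0 + 0 + 0 + 0 + 0 + 0 + 1 + 1 = 2 ≡ 0 (mod 2).
  s_3 = 1 + 1 + 0 + 0 + 1 + 1 + 1 + 1 = 6 ≡ 0 (mod 2).
  s_4 = 1 + 1 + 0 + 0 + 1 + 1 + 0 + 1 = 5 ≡ 1 (mod 2).
s = (0, 0, 0, 1)^T — this equals column 1 of H (binary 0001), so error is at position 1.
Correct: flip bit 1 of r = 111000011110011 to get c = 011000011110011.


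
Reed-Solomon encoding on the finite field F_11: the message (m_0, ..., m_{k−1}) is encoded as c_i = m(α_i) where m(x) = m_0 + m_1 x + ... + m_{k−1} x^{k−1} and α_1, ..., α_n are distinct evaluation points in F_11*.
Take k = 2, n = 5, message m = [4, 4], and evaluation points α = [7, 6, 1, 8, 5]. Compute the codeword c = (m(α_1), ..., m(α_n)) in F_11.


c = [10, 6, 8, 3, 2]

Message polynomial: m(x) = 4 + 4·x (mod 11).
For each evaluation point α_i, compute m(α_i) mod 11:
  α_1 = 7: Horner steps 4 → 10, so m(7) = 10.
  α_2 = 6: Horner steps 4 → 6, so m(6) = 6.
  α_3 = 1: Horner steps 4 → 8, so m(1) = 8.
  α_4 = 8: Horner steps 4 → 3, so m(8) = 3.
  α_5 = 5: Horner steps 4 → 2, so m(5) = 2.
Codeword c = [10, 6, 8, 3, 2] ∈ F_11^5.


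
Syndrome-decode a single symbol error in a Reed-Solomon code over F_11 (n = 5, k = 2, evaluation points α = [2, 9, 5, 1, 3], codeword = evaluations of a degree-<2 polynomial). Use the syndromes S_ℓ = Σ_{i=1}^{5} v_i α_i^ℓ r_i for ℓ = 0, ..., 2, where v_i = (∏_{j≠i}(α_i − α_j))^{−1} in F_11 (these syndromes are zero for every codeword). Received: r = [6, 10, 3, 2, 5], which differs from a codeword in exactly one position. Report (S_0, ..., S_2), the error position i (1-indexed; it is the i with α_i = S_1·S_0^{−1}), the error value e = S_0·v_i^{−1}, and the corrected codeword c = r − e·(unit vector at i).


S = (8, 8, 8), error at position 4, error magnitude e = 6, c = [6, 10, 3, 7, 5].

Step 1: column multipliers v_i = (∏_{j≠i}(α_i − α_j))^{−1} mod 11.
  i = 1 (α = 2): (2−9)(2−5)(2−1)(2−3) = (−7)·(−3)·1·(−1) = −21 ≡ 1, so v_1 = 1^{−1} = 1 (mod 11).
  i = 2 (α = 9): (9−2)(9−5)(9−1)(9−3) = 7·4·8·6 = 1344 ≡ 2, so v_2 = 2^{−1} = 6 (mod 11).
  i = 3 (α = 5): (5−2)(5−9)(5−1)(5−3) = 3·(−4)·4·2 = −96 ≡ 3, so v_3 = 3^{−1} = 4 (mod 11).
  i = 4 (α = 1): (1−2)(1−9)(1−5)(1−3) = (−1)·(−8)·(−4)·(−2) = 64 ≡ 9, so v_4 = 9^{−1} = 5 (mod 11).
  i = 5 (α = 3): (3−2)(3−9)(3−5)(3−1) = 1·(−6)·(−2)·2 = 24 ≡ 2, so v_5 = 2^{−1} = 6 (mod 11).
  v = [1, 6, 4, 5, 6].
Step 2: syndromes of r = [6, 10, 3, 2, 5] (all sums mod 11).
  S_0 = Σ v_i r_i = 1·6 + 6·10 + 4·3 + 5·2 + 6·5 = 118 ≡ 8.
  S_1 = Σ v_i α_i r_i = 1·2·6 + 6·9·10 + 4·5·3 + 5·1·2 + 6·3·5 = 712 ≡ 8.
  α_i^2 mod 11 = [4, 4, 3, 1, 9].
  S_2 = Σ v_i α_i^2 r_i = 1·4·6 + 6·4·10 + 4·3·3 + 5·1·2 + 6·9·5 = 580 ≡ 8.
  S = (8, 8, 8) ≠ 0, so r is not a codeword (an error is present).
Step 3: locate the error. For a single error e at position i, S_ℓ = v_i·e·α_i^ℓ, so α_err = S_1/S_0.
  S_0^{−1} = 8^{−1} = 7 (mod 11), so α_err = 8·7 = 56 ≡ 1 = α_4. Error position i = 4.
  Consistency check: S_2/S_1 = 8·7 = 56 ≡ 1 = α_err ✓ (single-error assumption holds).
Step 4: error magnitude e = S_0/v_4 = S_0·∏_{j≠4}(α_4 − α_j) = 8·9 = 72 ≡ 6 (mod 11).
Step 5: correct position 4: c_4 = r_4 − e = 2 − 6 ≡ 7 (mod 11). Hence c = [6, 10, 3, 7, 5].
  Check: interpolating c through the α_i gives m(x) = 8 + 10·x (degree < 2) with m(α_i) = c_i for every i, so c is indeed a codeword.


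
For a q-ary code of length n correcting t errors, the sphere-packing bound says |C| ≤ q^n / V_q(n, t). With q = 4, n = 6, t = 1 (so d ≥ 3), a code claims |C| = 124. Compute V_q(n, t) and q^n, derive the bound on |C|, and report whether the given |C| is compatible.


V_q(n, t) = 19, q^n = 4096, Hamming bound = 215, |C| = 124 ≤ bound (satisfied).

Step 1: Compute V_q(n, t) = Σ_{j=0}^1 C(n, j) (q−1)^j.
  j = 0: C(6,0)·(3)^0 = 1·1 = 1.
  j = 1: C(6,1)·(3)^1 = 6·3 = 18.
  V_q(n, t) = 1 + 18 = 19.
Step 2: q^n = 4^6 = 4096.
Step 3: Hamming bound ⌊q^n / V_q(n,t)⌋ = ⌊4096/19⌋ = 215.
Step 4: Compare |C| = 124 to 215: satisfied.
The claimed |C| lies below the Hamming bound.


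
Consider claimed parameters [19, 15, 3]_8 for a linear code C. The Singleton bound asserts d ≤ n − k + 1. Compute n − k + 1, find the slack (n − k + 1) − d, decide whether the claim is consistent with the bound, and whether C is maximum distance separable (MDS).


Singleton RHS = n − k + 1 = 5, slack = 2, bound satisfied, not MDS.

Singleton bound: d ≤ n − k + 1.
Here n = 19, k = 15, so n − k + 1 = 5.
Given d = 3, check d ≤ 5: YES.
Slack = (n − k + 1) − d = 2.
The code is NOT MDS (slack = 2 > 0).
Description: the claimed parameters are [19, 15, 3]_8; such a code would be non-MDS.


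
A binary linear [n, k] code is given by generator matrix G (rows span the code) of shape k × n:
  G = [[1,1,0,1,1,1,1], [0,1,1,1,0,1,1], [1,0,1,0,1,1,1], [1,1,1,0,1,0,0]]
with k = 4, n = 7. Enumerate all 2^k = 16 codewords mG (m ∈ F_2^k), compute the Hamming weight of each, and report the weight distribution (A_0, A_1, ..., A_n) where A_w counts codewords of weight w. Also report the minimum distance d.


Weight distribution: A_0 = 1, A_1 = 1, A_2 = 2, A_3 = 4, A_4 = 3, A_5 = 3, A_6 = 2. Minimum distance d = 1.

Enumerate all 2^4 = 16 messages m ∈ F_2^4.
For each, compute codeword c = mG in F_2^7, then tally its weight.
  m = 0000 → c = 0000000, weight = 0.
  m = 1000 → c = 1101111, weight = 6.
  m = 0100 → c = 0111011, weight = 5.
  m = 1100 → c = 1010100, weight = 3.
  m = 0010 → c = 1010111, weight = 5.
  m = 1010 → c = 0111000, weight = 3.
  m = 0110 → c = 1101100, weight = 4.
  m = 1110 → c = 0000011, weight = 2.
  m = 0001 → c = 1110100, weight = 4.
  m = 1001 → c = 0011011, weight = 4.
  m = 0101 → c = 1001111, weight = 5.
  m = 1101 → c = 0100000, weight = 1.
  m = 0011 → c = 0100011, weight = 3.
  m = 1011 → c = 1001100, weight = 3.
  m = 0111 → c = 0011000, weight = 2.
  m = 1111 → c = 1110111, weight = 6.
Tally weights:
  weight 0: 1 codewords.
  weight 1: 1 codewords.
  weight 2: 2 codewords.
  weight 3: 4 codewords.
  weight 4: 3 codewords.
  weight 5: 3 codewords.
  weight 6: 2 codewords.
Minimum distance d = smallest w > 0 with A_w > 0 = 1.
Sanity: Σ A_w = 16 = 2^4 = 16 ✓.


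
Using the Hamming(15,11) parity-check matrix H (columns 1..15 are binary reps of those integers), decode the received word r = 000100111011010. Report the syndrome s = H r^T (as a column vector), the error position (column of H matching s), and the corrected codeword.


s = (1, 0, 1, 1)^T, error position = 11, corrected codeword c = 000100111001010

Compute s = H r^T mod 2 one row at a time:
  s_1 = 1 + 1 + 0 + 1 + 1 + 0 + 1 + 0 = 5 ≡ 1 (mod 2).
  s_2 = 1 + 0 + 0 + 1 + 1 + 0 + 1 + 0 = 4 ≡ 0 (mod 2).
  s_3 = 0 + 0 + 0 + 1 + 0 + 1 + 1 + 0 = 3 ≡ 1 (mod 2).
  s_4 = 0 + 0 + 0 + 1 + 1 + 1 + 0 + 0 = 3 ≡ 1 (mod 2).
s = (1, 0, 1, 1)^T — this equals column 11 of H (binary 1011), so error is at position 11.
Correct: flip bit 11 of r = 000100111011010 to get c = 000100111001010.


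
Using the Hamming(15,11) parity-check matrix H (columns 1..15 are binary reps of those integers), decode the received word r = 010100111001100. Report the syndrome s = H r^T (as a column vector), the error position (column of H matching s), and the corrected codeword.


s = (0, 0, 0, 1)^T, error position = 1, corrected codeword c = 110100111001100

Compute s = H r^T mod 2 one row at a time:
  s_1 = 1 + 1 + 0 + 0 + 1 + 1 + 0 + 0 = 4 ≡ 0 (mod 2).
  s_2 = 1 + 0 + 0 + 1 + 1 + 1 + 0 + 0 = 4 ≡ 0 (mod 2).
  s_3 = 1 + 0 + 0 + 1 + 0 + 0 + 0 + 0 = 2 ≡ 0 (mod 2).
  s_4 = 0 + 0 + 0 + 1 + 1 + 0 + 1 + 0 = 3 ≡ 1 (mod 2).
s = (0, 0, 0, 1)^T — this equals column 1 of H (binary 0001), so error is at position 1.
Correct: flip bit 1 of r = 010100111001100 to get c = 110100111001100.


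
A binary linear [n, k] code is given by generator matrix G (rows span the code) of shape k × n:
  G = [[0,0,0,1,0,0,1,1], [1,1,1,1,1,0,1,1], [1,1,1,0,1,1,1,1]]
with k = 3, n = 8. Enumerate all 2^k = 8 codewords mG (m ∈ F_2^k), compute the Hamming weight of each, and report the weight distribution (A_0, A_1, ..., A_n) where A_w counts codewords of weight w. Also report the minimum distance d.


Weight distribution: A_0 = 1, A_2 = 1, A_3 = 2, A_4 = 1, A_6 = 1, A_7 = 2. Minimum distance d = 2.

Enumerate all 2^3 = 8 messages m ∈ F_2^3.
For each, compute codeword c = mG in F_2^8, then tally its weight.
  m = 000 → c = 00000000, weight = 0.
  m = 100 → c = 00010011, weight = 3.
  m = 010 → c = 11111011, weight = 7.
  m = 110 → c = 11101000, weight = 4.
  m = 001 → c = 11101111, weight = 7.
  m = 101 → c = 11111100, weight = 6.
  m = 011 → c = 00010100, weight = 2.
  m = 111 → c = 00000111, weight = 3.
Tally weights:
  weight 0: 1 codewords.
  weight 2: 1 codewords.
  weight 3: 2 codewords.
  weight 4: 1 codewords.
  weight 6: 1 codewords.
  weight 7: 2 codewords.
Minimum distance d = smallest w > 0 with A_w > 0 = 2.
Sanity: Σ A_w = 8 = 2^3 = 8 ✓.


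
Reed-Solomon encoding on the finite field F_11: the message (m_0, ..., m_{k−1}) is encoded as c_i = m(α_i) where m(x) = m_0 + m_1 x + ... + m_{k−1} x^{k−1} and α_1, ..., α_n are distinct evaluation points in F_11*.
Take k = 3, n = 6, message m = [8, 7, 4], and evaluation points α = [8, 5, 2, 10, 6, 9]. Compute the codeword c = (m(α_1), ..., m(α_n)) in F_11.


c = [1, 0, 5, 5, 7, 10]

Message polynomial: m(x) = 8 + 7·x + 4·x^2 (mod 11).
For each evaluation point α_i, compute m(α_i) mod 11:
  α_1 = 8: Horner steps 4 → 6 → 1, so m(8) = 1.
  α_2 = 5: Horner steps 4 → 5 → 0, so m(5) = 0.
  α_3 = 2: Horner steps 4 → 4 → 5, so m(2) = 5.
  α_4 = 10: Horner steps 4 → 3 → 5, so m(10) = 5.
  α_5 = 6: Horner steps 4 → 9 → 7, so m(6) = 7.
  α_6 = 9: Horner steps 4 → 10 → 10, so m(9) = 10.
Codeword c = [1, 0, 5, 5, 7, 10] ∈ F_11^6.


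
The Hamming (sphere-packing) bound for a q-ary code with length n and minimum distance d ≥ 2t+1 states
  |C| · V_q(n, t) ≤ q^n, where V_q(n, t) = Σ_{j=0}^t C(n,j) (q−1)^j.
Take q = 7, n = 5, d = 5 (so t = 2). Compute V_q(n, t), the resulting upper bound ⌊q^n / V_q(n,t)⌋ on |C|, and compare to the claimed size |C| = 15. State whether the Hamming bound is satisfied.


V_q(n, t) = 391, q^n = 16807, Hamming bound = 42, |C| = 15 ≤ bound (satisfied).

Step 1: Compute V_q(n, t) = Σ_{j=0}^2 C(n, j) (q−1)^j.
  j = 0: C(5,0)·(6)^0 = 1·1 = 1.
  j = 1: C(5,1)·(6)^1 = 5·6 = 30.
  j = 2: C(5,2)·(6)^2 = 10·36 = 360.
  V_q(n, t) = 1 + 30 + 360 = 391.
Step 2: q^n = 7^5 = 16807.
Step 3: Hamming bound ⌊q^n / V_q(n,t)⌋ = ⌊16807/391⌋ = 42.
Step 4: Compare |C| = 15 to 42: satisfied.
The claimed |C| lies below the Hamming bound.


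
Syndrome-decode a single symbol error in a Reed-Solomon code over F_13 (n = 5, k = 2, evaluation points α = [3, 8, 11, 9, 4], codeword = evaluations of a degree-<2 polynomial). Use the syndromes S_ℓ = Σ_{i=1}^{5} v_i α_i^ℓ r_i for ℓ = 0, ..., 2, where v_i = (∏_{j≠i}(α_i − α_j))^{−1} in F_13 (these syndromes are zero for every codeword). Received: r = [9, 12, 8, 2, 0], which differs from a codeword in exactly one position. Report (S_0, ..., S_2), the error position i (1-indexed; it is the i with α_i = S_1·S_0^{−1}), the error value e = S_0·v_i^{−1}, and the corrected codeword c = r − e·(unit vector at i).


S = (2, 6, 5), error at position 1, error magnitude e = 12, c = [10, 12, 8, 2, 0].

Step 1: column multipliers v_i = (∏_{j≠i}(α_i − α_j))^{−1} mod 13.
  i = 1 (α = 3): (3−8)(3−11)(3−9)(3−4) = (−5)·(−8)·(−6)·(−1) = 240 ≡ 6, so v_1 = 6^{−1} = 11 (mod 13).
  i = 2 (α = 8): (8−3)(8−11)(8−9)(8−4) = 5·(−3)·(−1)·4 = 60 ≡ 8, so v_2 = 8^{−1} = 5 (mod 13).
  i = 3 (α = 11): (11−3)(11−8)(11−9)(11−4) = 8·3·2·7 = 336 ≡ 11, so v_3 = 11^{−1} = 6 (mod 13).
  i = 4 (α = 9): (9−3)(9−8)(9−11)(9−4) = 6·1·(−2)·5 = −60 ≡ 5, so v_4 = 5^{−1} = 8 (mod 13).
  i = 5 (α = 4): (4−3)(4−8)(4−11)(4−9) = 1·(−4)·(−7)·(−5) = −140 ≡ 3, so v_5 = 3^{−1} = 9 (mod 13).
  v = [11, 5, 6, 8, 9].
Step 2: syndromes of r = [9, 12, 8, 2, 0] (all sums mod 13).
  S_0 = Σ v_i r_i = 11·9 + 5·12 + 6·8 + 8·2 + 9·0 = 223 ≡ 2.
  S_1 = Σ v_i α_i r_i = 11·3·9 + 5·8·12 + 6·11·8 + 8·9·2 + 9·4·0 = 1449 ≡ 6.
  α_i^2 mod 13 = [9, 12, 4, 3, 3].
  S_2 = Σ v_i α_i^2 r_i = 11·9·9 + 5·12·12 + 6·4·8 + 8·3·2 + 9·3·0 = 1851 ≡ 5.
  S = (2, 6, 5) ≠ 0, so r is not a codeword (an error is present).
Step 3: locate the error. For a single error e at position i, S_ℓ = v_i·e·α_i^ℓ, so α_err = S_1/S_0.
  S_0^{−1} = 2^{−1} = 7 (mod 13), so α_err = 6·7 = 42 ≡ 3 = α_1. Error position i = 1.
  Consistency check: S_2/S_1 = 5·11 = 55 ≡ 3 = α_err ✓ (single-error assumption holds).
Step 4: error magnitude e = S_0/v_1 = S_0·∏_{j≠1}(α_1 − α_j) = 2·6 = 12 ≡ 12 (mod 13).
Step 5: correct position 1: c_1 = r_1 − e = 9 − 12 ≡ 10 (mod 13). Hence c = [10, 12, 8, 2, 0].
  Check: interpolating c through the α_i gives m(x) = 1 + 3·x (degree < 2) with m(α_i) = c_i for every i, so c is indeed a codeword.


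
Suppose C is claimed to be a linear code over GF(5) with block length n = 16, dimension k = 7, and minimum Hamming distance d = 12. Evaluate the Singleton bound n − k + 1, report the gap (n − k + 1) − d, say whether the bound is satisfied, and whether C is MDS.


Singleton RHS = n − k + 1 = 10, slack = -2, bound violated (no such code; not MDS).

Singleton bound: d ≤ n − k + 1.
Here n = 16, k = 7, so n − k + 1 = 10.
Given d = 12, check d ≤ 10: NO.
Slack = (n − k + 1) − d = -2.
The slack is negative: d = 12 exceeds n − k + 1 = 10 by 2, so the Singleton bound is violated and no linear [16, 7, 12]_5 code can exist. In particular it is not MDS (MDS requires d = n − k + 1 exactly).
Description: the claimed parameters are [16, 7, 12]_5; such a code would be impossible (violates the Singleton bound).


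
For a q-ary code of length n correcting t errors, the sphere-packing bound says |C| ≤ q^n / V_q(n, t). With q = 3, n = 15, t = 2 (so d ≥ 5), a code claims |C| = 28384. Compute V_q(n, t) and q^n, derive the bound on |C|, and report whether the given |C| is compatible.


V_q(n, t) = 451, q^n = 14348907, Hamming bound = 31815, |C| = 28384 ≤ bound (satisfied).

Step 1: Compute V_q(n, t) = Σ_{j=0}^2 C(n, j) (q−1)^j.
  j = 0: C(15,0)·(2)^0 = 1·1 = 1.
  j = 1: C(15,1)·(2)^1 = 15·2 = 30.
  j = 2: C(15,2)·(2)^2 = 105·4 = 420.
  V_q(n, t) = 1 + 30 + 420 = 451.
Step 2: q^n = 3^15 = 14348907.
Step 3: Hamming bound ⌊q^n / V_q(n,t)⌋ = ⌊14348907/451⌋ = 31815.
Step 4: Compare |C| = 28384 to 31815: satisfied.
The claimed |C| lies below the Hamming bound.


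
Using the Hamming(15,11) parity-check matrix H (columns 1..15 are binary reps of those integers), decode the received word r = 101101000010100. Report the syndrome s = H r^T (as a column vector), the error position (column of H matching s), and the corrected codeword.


s = (0, 1, 1, 0)^T, error position = 6, corrected codeword c = 101100000010100

Compute s = H r^T mod 2 one row at a time:
  s_1 = 0 + 0 + 0 + 1 + 0 + 1 + 0 + 0 = 2 ≡ 0 (mod 2).
  s_2 = 1 + 0 + 1 + 0 + 0 + 1 + 0 + 0 = 3 ≡ 1 (mod 2).
  s_3 = 0 + 1 + 1 + 0 + 0 + 1 + 0 + 0 = 3 ≡ 1 (mod 2).
  s_4 = 1 + 1 + 0 + 0 + 0 + 1 + 1 + 0 = 4 ≡ 0 (mod 2).
s = (0, 1, 1, 0)^T — this equals column 6 of H (binary 0110), so error is at position 6.
Correct: flip bit 6 of r = 101101000010100 to get c = 101100000010100.


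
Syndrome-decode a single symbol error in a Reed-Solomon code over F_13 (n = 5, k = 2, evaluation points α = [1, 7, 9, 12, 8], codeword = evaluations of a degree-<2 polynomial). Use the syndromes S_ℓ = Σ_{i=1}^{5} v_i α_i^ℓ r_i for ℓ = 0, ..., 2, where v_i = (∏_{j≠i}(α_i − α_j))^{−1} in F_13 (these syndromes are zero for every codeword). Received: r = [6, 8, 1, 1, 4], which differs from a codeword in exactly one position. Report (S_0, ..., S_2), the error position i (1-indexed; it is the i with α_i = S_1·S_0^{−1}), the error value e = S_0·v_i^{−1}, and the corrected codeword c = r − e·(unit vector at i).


S = (10, 12, 4), error at position 3, error magnitude e = 1, c = [6, 8, 0, 1, 4].

Step 1: column multipliers v_i = (∏_{j≠i}(α_i − α_j))^{−1} mod 13.
  i = 1 (α = 1): (1−7)(1−9)(1−12)(1−8) = (−6)·(−8)·(−11)·(−7) = 3696 ≡ 4, so v_1 = 4^{−1} = 10 (mod 13).
  i = 2 (α = 7): (7−1)(7−9)(7−12)(7−8) = 6·(−2)·(−5)·(−1) = −60 ≡ 5, so v_2 = 5^{−1} = 8 (mod 13).
  i = 3 (α = 9): (9−1)(9−7)(9−12)(9−8) = 8·2·(−3)·1 = −48 ≡ 4, so v_3 = 4^{−1} = 10 (mod 13).
  i = 4 (α = 12): (12−1)(12−7)(12−9)(12−8) = 11·5·3·4 = 660 ≡ 10, so v_4 = 10^{−1} = 4 (mod 13).
  i = 5 (α = 8): (8−1)(8−7)(8−9)(8−12) = 7·1·(−1)·(−4) = 28 ≡ 2, so v_5 = 2^{−1} = 7 (mod 13).
  v = [10, 8, 10, 4, 7].
Step 2: syndromes of r = [6, 8, 1, 1, 4] (all sums mod 13).
  S_0 = Σ v_i r_i = 10·6 + 8·8 + 10·1 + 4·1 + 7·4 = 166 ≡ 10.
  S_1 = Σ v_i α_i r_i = 10·1·6 + 8·7·8 + 10·9·1 + 4·12·1 + 7·8·4 = 870 ≡ 12.
  α_i^2 mod 13 = [1, 10, 3, 1, 12].
  S_2 = Σ v_i α_i^2 r_i = 10·1·6 + 8·10·8 + 10·3·1 + 4·1·1 + 7·12·4 = 1070 ≡ 4.
  S = (10, 12, 4) ≠ 0, so r is not a codeword (an error is present).
Step 3: locate the error. For a single error e at position i, S_ℓ = v_i·e·α_i^ℓ, so α_err = S_1/S_0.
  S_0^{−1} = 10^{−1} = 4 (mod 13), so α_err = 12·4 = 48 ≡ 9 = α_3. Error position i = 3.
  Consistency check: S_2/S_1 = 4·12 = 48 ≡ 9 = α_err ✓ (single-error assumption holds).
Step 4: error magnitude e = S_0/v_3 = S_0·∏_{j≠3}(α_3 − α_j) = 10·4 = 40 ≡ 1 (mod 13).
Step 5: correct position 3: c_3 = r_3 − e = 1 − 1 ≡ 0 (mod 13). Hence c = [6, 8, 0, 1, 4].
  Check: interpolating c through the α_i gives m(x) = 10 + 9·x (degree < 2) with m(α_i) = c_i for every i, so c is indeed a codeword.


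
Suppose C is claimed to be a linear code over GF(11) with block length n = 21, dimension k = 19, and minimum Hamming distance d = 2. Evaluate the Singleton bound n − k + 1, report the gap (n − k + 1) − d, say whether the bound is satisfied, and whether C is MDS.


Singleton RHS = n − k + 1 = 3, slack = 1, bound satisfied, not MDS.

Singleton bound: d ≤ n − k + 1.
Here n = 21, k = 19, so n − k + 1 = 3.
Given d = 2, check d ≤ 3: YES.
Slack = (n − k + 1) − d = 1.
The code is NOT MDS (slack = 1 > 0).
Description: the claimed parameters are [21, 19, 2]_11; such a code would be non-MDS.


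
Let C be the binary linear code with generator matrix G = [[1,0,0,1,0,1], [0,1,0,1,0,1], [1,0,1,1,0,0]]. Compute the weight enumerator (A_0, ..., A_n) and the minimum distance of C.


Weight distribution: A_0 = 1, A_2 = 2, A_3 = 4, A_4 = 1. Minimum distance d = 2.

Enumerate all 2^3 = 8 messages m ∈ F_2^3.
For each, compute codeword c = mG in F_2^6, then tally its weight.
  m = 000 → c = 000000, weight = 0.
  m = 100 → c = 100101, weight = 3.
  m = 010 → c = 010101, weight = 3.
  m = 110 → c = 110000, weight = 2.
  m = 001 → c = 101100, weight = 3.
  m = 101 → c = 001001, weight = 2.
  m = 011 → c = 111001, weight = 4.
  m = 111 → c = 011100, weight = 3.
Tally weights:
  weight 0: 1 codewords.
  weight 2: 2 codewords.
  weight 3: 4 codewords.
  weight 4: 1 codewords.
Minimum distance d = smallest w > 0 with A_w > 0 = 2.
Sanity: Σ A_w = 8 = 2^3 = 8 ✓.


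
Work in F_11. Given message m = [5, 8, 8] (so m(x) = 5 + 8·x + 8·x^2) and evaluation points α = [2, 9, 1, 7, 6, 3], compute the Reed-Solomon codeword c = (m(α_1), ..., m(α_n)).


c = [9, 10, 10, 2, 0, 2]

Message polynomial: m(x) = 5 + 8·x + 8·x^2 (mod 11).
For each evaluation point α_i, compute m(α_i) mod 11:
  α_1 = 2: Horner steps 8 → 2 → 9, so m(2) = 9.
  α_2 = 9: Horner steps 8 → 3 → 10, so m(9) = 10.
  α_3 = 1: Horner steps 8 → 5 → 10, so m(1) = 10.
  α_4 = 7: Horner steps 8 → 9 → 2, so m(7) = 2.
  α_5 = 6: Horner steps 8 → 1 → 0, so m(6) = 0.
  α_6 = 3: Horner steps 8 → 10 → 2, so m(3) = 2.
Codeword c = [9, 10, 10, 2, 0, 2] ∈ F_11^6.


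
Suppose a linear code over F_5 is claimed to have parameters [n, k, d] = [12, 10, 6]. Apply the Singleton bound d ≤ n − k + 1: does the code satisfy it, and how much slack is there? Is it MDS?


Singleton RHS = n − k + 1 = 3, slack = -3, bound violated (no such code; not MDS).

Singleton bound: d ≤ n − k + 1.
Here n = 12, k = 10, so n − k + 1 = 3.
Given d = 6, check d ≤ 3: NO.
Slack = (n − k + 1) − d = -3.
The slack is negative: d = 6 exceeds n − k + 1 = 3 by 3, so the Singleton bound is violated and no linear [12, 10, 6]_5 code can exist. In particular it is not MDS (MDS requires d = n − k + 1 exactly).
Description: the claimed parameters are [12, 10, 6]_5; such a code would be impossible (violates the Singleton bound).


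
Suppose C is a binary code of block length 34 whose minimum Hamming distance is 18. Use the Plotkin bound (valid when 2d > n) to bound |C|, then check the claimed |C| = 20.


Plotkin bound M ≤ 18; given |C| = 20 > bound (violated).

Check applicability: 2d = 36, n = 34.
2d − n = 2 > 0, so Plotkin applies.
Compute d/(2d−n) = 18/2 ≈ 9.0000.
⌊d/(2d−n)⌋ = 9.
Plotkin bound: M ≤ 2·9 = 18.
Given |C| = 20, check: VIOLATED.
This |C| is above the Plotkin bound, so no binary code with n = 34, d = 18 and 20 codewords exists.


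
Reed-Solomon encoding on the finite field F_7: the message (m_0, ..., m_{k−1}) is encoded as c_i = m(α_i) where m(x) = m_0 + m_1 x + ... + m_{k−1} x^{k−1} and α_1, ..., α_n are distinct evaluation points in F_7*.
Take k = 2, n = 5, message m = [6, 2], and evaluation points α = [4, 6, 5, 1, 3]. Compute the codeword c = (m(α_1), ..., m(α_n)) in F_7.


c = [0, 4, 2, 1, 5]

Message polynomial: m(x) = 6 + 2·x (mod 7).
For each evaluation point α_i, compute m(α_i) mod 7:
  α_1 = 4: Horner steps 2 → 0, so m(4) = 0.
  α_2 = 6: Horner steps 2 → 4, so m(6) = 4.
  α_3 = 5: Horner steps 2 → 2, so m(5) = 2.
  α_4 = 1: Horner steps 2 → 1, so m(1) = 1.
  α_5 = 3: Horner steps 2 → 5, so m(3) = 5.
Codeword c = [0, 4, 2, 1, 5] ∈ F_7^5.


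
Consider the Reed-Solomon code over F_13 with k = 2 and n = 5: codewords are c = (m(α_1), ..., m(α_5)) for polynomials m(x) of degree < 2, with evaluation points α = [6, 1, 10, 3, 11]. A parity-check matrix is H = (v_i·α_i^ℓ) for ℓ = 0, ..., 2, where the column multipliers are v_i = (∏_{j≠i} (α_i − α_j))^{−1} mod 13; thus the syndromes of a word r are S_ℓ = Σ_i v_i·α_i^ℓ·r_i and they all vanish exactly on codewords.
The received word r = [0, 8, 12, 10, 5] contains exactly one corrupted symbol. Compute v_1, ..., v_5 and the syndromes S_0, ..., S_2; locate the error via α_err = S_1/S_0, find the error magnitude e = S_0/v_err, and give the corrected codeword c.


S = (1, 10, 9), error at position 3, error magnitude e = 8, c = [0, 8, 4, 10, 5].

Step 1: column multipliers v_i = (∏_{j≠i}(α_i − α_j))^{−1} mod 13.
  i = 1 (α = 6): (6−1)(6−10)(6−3)(6−11) = 5·(−4)·3·(−5) = 300 ≡ 1, so v_1 = 1^{−1} = 1 (mod 13).
  i = 2 (α = 1): (1−6)(1−10)(1−3)(1−11) = (−5)·(−9)·(−2)·(−10) = 900 ≡ 3, so v_2 = 3^{−1} = 9 (mod 13).
  i = 3 (α = 10): (10−6)(10−1)(10−3)(10−11) = 4·9·7·(−1) = −252 ≡ 8, so v_3 = 8^{−1} = 5 (mod 13).
  i = 4 (α = 3): (3−6)(3−1)(3−10)(3−11) = (−3)·2·(−7)·(−8) = −336 ≡ 2, so v_4 = 2^{−1} = 7 (mod 13).
  i = 5 (α = 11): (11−6)(11−1)(11−10)(11−3) = 5·10·1·8 = 400 ≡ 10, so v_5 = 10^{−1} = 4 (mod 13).
  v = [1, 9, 5, 7, 4].
Step 2: syndromes of r = [0, 8, 12, 10, 5] (all sums mod 13).
  S_0 = Σ v_i r_i = 1·0 + 9·8 + 5·12 + 7·10 + 4·5 = 222 ≡ 1.
  S_1 = Σ v_i α_i r_i = 1·6·0 + 9·1·8 + 5·10·12 + 7·3·10 + 4·11·5 = 1102 ≡ 10.
  α_i^2 mod 13 = [10, 1, 9, 9, 4].
  S_2 = Σ v_i α_i^2 r_i = 1·10·0 + 9·1·8 + 5·9·12 + 7·9·10 + 4·4·5 = 1322 ≡ 9.
  S = (1, 10, 9) ≠ 0, so r is not a codeword (an error is present).
Step 3: locate the error. For a single error e at position i, S_ℓ = v_i·e·α_i^ℓ, so α_err = S_1/S_0.
  S_0^{−1} = 1^{−1} = 1 (mod 13), so α_err = 10·1 = 10 ≡ 10 = α_3. Error position i = 3.
  Consistency check: S_2/S_1 = 9·4 = 36 ≡ 10 = α_err ✓ (single-error assumption holds).
Step 4: error magnitude e = S_0/v_3 = S_0·∏_{j≠3}(α_3 − α_j) = 1·8 = 8 ≡ 8 (mod 13).
Step 5: correct position 3: c_3 = r_3 − e = 12 − 8 ≡ 4 (mod 13). Hence c = [0, 8, 4, 10, 5].
  Check: interpolating c through the α_i gives m(x) = 7 + 1·x (degree < 2) with m(α_i) = c_i for every i, so c is indeed a codeword.


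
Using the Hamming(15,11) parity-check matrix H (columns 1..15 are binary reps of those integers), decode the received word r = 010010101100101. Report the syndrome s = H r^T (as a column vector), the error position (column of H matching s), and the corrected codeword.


s = (0, 0, 0, 1)^T, error position = 1, corrected codeword c = 110010101100101

Compute s = H r^T mod 2 one row at a time:
  s_1 = 0 + 1 + 1 + 0 + 0 + 1 + 0 + 1 = 4 ≡ 0 (mod 2).
  s_2 = 0 + 1 + 0 + 1 + 0 + 1 + 0 + 1 = 4 ≡ 0 (mod 2).
  s_3 = 1 + 0 + 0 + 1 + 1 + 0 + 0 + 1 = 4 ≡ 0 (mod 2).
  s_4 = 0 + 0 + 1 + 1 + 1 + 0 + 1 + 1 = 5 ≡ 1 (mod 2).
s = (0, 0, 0, 1)^T — this equals column 1 of H (binary 0001), so error is at position 1.
Correct: flip bit 1 of r = 010010101100101 to get c = 110010101100101.


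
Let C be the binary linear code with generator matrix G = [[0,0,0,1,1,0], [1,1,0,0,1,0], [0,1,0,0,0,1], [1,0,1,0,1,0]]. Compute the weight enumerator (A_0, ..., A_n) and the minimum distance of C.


Weight distribution: A_0 = 1, A_2 = 4, A_3 = 6, A_4 = 3, A_5 = 2. Minimum distance d = 2.

Enumerate all 2^4 = 16 messages m ∈ F_2^4.
For each, compute codeword c = mG in F_2^6, then tally its weight.
  m = 0000 → c = 000000, weight = 0.
  m = 1000 → c = 000110, weight = 2.
  m = 0100 → c = 110010, weight = 3.
  m = 1100 → c = 110100, weight = 3.
  m = 0010 → c = 010001, weight = 2.
  m = 1010 → c = 010111, weight = 4.
  m = 0110 → c = 100011, weight = 3.
  m = 1110 → c = 100101, weight = 3.
  m = 0001 → c = 101010, weight = 3.
  m = 1001 → c = 101100, weight = 3.
  m = 0101 → c = 011000, weight = 2.
  m = 1101 → c = 011110, weight = 4.
  m = 0011 → c = 111011, weight = 5.
  m = 1011 → c = 111101, weight = 5.
  m = 0111 → c = 001001, weight = 2.
  m = 1111 → c = 001111, weight = 4.
Tally weights:
  weight 0: 1 codewords.
  weight 2: 4 codewords.
  weight 3: 6 codewords.
  weight 4: 3 codewords.
  weight 5: 2 codewords.
Minimum distance d = smallest w > 0 with A_w > 0 = 2.
Sanity: Σ A_w = 16 = 2^4 = 16 ✓.


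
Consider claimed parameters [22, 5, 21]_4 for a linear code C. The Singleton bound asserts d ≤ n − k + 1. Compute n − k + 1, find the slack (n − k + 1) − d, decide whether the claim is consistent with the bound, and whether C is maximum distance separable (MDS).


Singleton RHS = n − k + 1 = 18, slack = -3, bound violated (no such code; not MDS).

Singleton bound: d ≤ n − k + 1.
Here n = 22, k = 5, so n − k + 1 = 18.
Given d = 21, check d ≤ 18: NO.
Slack = (n − k + 1) − d = -3.
The slack is negative: d = 21 exceeds n − k + 1 = 18 by 3, so the Singleton bound is violated and no linear [22, 5, 21]_4 code can exist. In particular it is not MDS (MDS requires d = n − k + 1 exactly).
Description: the claimed parameters are [22, 5, 21]_4; such a code would be impossible (violates the Singleton bound).


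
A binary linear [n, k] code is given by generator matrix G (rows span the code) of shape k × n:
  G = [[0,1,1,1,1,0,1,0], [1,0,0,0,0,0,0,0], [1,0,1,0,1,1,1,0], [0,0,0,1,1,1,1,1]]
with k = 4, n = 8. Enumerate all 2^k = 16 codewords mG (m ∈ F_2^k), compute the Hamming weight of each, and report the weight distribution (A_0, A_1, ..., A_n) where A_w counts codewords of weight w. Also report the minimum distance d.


Weight distribution: A_0 = 1, A_1 = 1, A_3 = 2, A_4 = 5, A_5 = 5, A_6 = 2. Minimum distance d = 1.

Enumerate all 2^4 = 16 messages m ∈ F_2^4.
For each, compute codeword c = mG in F_2^8, then tally its weight.
  m = 0000 → c = 00000000, weight = 0.
  m = 1000 → c = 01111010, weight = 5.
  m = 0100 → c = 10000000, weight = 1.
  m = 1100 → c = 11111010, weight = 6.
  m = 0010 → c = 10101110, weight = 5.
  m = 1010 → c = 11010100, weight = 4.
  m = 0110 → c = 00101110, weight = 4.
  m = 1110 → c = 01010100, weight = 3.
  m = 0001 → c = 00011111, weight = 5.
  m = 1001 → c = 01100101, weight = 4.
  m = 0101 → c = 10011111, weight = 6.
  m = 1101 → c = 11100101, weight = 5.
  m = 0011 → c = 10110001, weight = 4.
  m = 1011 → c = 11001011, weight = 5.
  m = 0111 → c = 00110001, weight = 3.
  m = 1111 → c = 01001011, weight = 4.
Tally weights:
  weight 0: 1 codewords.
  weight 1: 1 codewords.
  weight 3: 2 codewords.
  weight 4: 5 codewords.
  weight 5: 5 codewords.
  weight 6: 2 codewords.
Minimum distance d = smallest w > 0 with A_w > 0 = 1.
Sanity: Σ A_w = 16 = 2^4 = 16 ✓.


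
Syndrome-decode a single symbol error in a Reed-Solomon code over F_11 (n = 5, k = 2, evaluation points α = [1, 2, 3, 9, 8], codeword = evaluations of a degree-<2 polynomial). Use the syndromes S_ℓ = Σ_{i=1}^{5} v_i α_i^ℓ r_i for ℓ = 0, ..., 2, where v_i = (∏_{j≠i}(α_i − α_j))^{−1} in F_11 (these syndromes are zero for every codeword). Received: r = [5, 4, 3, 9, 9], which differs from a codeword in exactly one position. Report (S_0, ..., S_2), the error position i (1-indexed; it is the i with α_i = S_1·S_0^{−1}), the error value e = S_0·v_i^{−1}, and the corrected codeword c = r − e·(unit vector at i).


S = (2, 7, 8), error at position 4, error magnitude e = 1, c = [5, 4, 3, 8, 9].

Step 1: column multipliers v_i = (∏_{j≠i}(α_i − α_j))^{−1} mod 11.
  i = 1 (α = 1): (1−2)(1−3)(1−9)(1−8) = (−1)·(−2)·(−8)·(−7) = 112 ≡ 2, so v_1 = 2^{−1} = 6 (mod 11).
  i = 2 (α = 2): (2−1)(2−3)(2−9)(2−8) = 1·(−1)·(−7)·(−6) = −42 ≡ 2, so v_2 = 2^{−1} = 6 (mod 11).
  i = 3 (α = 3): (3−1)(3−2)(3−9)(3−8) = 2·1·(−6)·(−5) = 60 ≡ 5, so v_3 = 5^{−1} = 9 (mod 11).
  i = 4 (α = 9): (9−1)(9−2)(9−3)(9−8) = 8·7·6·1 = 336 ≡ 6, so v_4 = 6^{−1} = 2 (mod 11).
  i = 5 (α = 8): (8−1)(8−2)(8−3)(8−9) = 7·6·5·(−1) = −210 ≡ 10, so v_5 = 10^{−1} = 10 (mod 11).
  v = [6, 6, 9, 2, 10].
Step 2: syndromes of r = [5, 4, 3, 9, 9] (all sums mod 11).
  S_0 = Σ v_i r_i = 6·5 + 6·4 + 9·3 + 2·9 + 10·9 = 189 ≡ 2.
  S_1 = Σ v_i α_i r_i = 6·1·5 + 6·2·4 + 9·3·3 + 2·9·9 + 10·8·9 = 1041 ≡ 7.
  α_i^2 mod 11 = [1, 4, 9, 4, 9].
  S_2 = Σ v_i α_i^2 r_i = 6·1·5 + 6·4·4 + 9·9·3 + 2·4·9 + 10·9·9 = 1251 ≡ 8.
  S = (2, 7, 8) ≠ 0, so r is not a codeword (an error is present).
Step 3: locate the error. For a single error e at position i, S_ℓ = v_i·e·α_i^ℓ, so α_err = S_1/S_0.
  S_0^{−1} = 2^{−1} = 6 (mod 11), so α_err = 7·6 = 42 ≡ 9 = α_4. Error position i = 4.
  Consistency check: S_2/S_1 = 8·8 = 64 ≡ 9 = α_err ✓ (single-error assumption holds).
Step 4: error magnitude e = S_0/v_4 = S_0·∏_{j≠4}(α_4 − α_j) = 2·6 = 12 ≡ 1 (mod 11).
Step 5: correct position 4: c_4 = r_4 − e = 9 − 1 ≡ 8 (mod 11). Hence c = [5, 4, 3, 8, 9].
  Check: interpolating c through the α_i gives m(x) = 6 + 10·x (degree < 2) with m(α_i) = c_i for every i, so c is indeed a codeword.


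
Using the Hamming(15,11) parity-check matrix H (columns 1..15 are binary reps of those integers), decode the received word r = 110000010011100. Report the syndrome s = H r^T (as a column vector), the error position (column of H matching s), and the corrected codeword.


s = (0, 0, 0, 1)^T, error position = 1, corrected codeword c = 010000010011100

Compute s = H r^T mod 2 one row at a time:
  s_1 = 1 + 0 + 0 + 1 + 1 + 1 + 0 + 0 = 4 ≡ 0 (mod 2).
  s_2 = 0 + 0 + 0 + 0 + 1 + 1 + 0 + 0 = 2 ≡ 0 (mod 2).
  s_3 = 1 + 0 + 0 + 0 + 0 + 1 + 0 + 0 = 2 ≡ 0 (mod 2).
  s_4 = 1 + 0 + 0 + 0 + 0 + 1 + 1 + 0 = 3 ≡ 1 (mod 2).
s = (0, 0, 0, 1)^T — this equals column 1 of H (binary 0001), so error is at position 1.
Correct: flip bit 1 of r = 110000010011100 to get c = 010000010011100.


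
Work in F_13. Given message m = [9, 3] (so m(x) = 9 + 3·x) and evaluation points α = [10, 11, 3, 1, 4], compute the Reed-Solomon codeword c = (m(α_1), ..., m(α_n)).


c = [0, 3, 5, 12, 8]

Message polynomial: m(x) = 9 + 3·x (mod 13).
For each evaluation point α_i, compute m(α_i) mod 13:
  α_1 = 10: Horner steps 3 → 0, so m(10) = 0.
  α_2 = 11: Horner steps 3 → 3, so m(11) = 3.
  α_3 = 3: Horner steps 3 → 5, so m(3) = 5.
  α_4 = 1: Horner steps 3 → 12, so m(1) = 12.
  α_5 = 4: Horner steps 3 → 8, so m(4) = 8.
Codeword c = [0, 3, 5, 12, 8] ∈ F_13^5.


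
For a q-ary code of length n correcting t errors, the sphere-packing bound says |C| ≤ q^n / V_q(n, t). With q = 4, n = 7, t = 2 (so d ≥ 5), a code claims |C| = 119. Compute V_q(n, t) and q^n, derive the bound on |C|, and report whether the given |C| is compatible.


V_q(n, t) = 211, q^n = 16384, Hamming bound = 77, |C| = 119 > bound (violated).

Step 1: Compute V_q(n, t) = Σ_{j=0}^2 C(n, j) (q−1)^j.
  j = 0: C(7,0)·(3)^0 = 1·1 = 1.
  j = 1: C(7,1)·(3)^1 = 7·3 = 21.
  j = 2: C(7,2)·(3)^2 = 21·9 = 189.
  V_q(n, t) = 1 + 21 + 189 = 211.
Step 2: q^n = 4^7 = 16384.
Step 3: Hamming bound ⌊q^n / V_q(n,t)⌋ = ⌊16384/211⌋ = 77.
Step 4: Compare |C| = 119 to 77: violated.
The claimed |C| lies above the Hamming bound, so no 4-ary code of length 7 with d ≥ 5 can have 119 codewords.
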